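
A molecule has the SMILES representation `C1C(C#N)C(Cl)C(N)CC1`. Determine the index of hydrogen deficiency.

3

Atom tally by fragment:
  cyclohexane ring core → C:6 H:12
  (− 3 ring H displaced by substituents)
  + CN → C:1 N:1
  + Cl → Cl:1
  + NH2 → N:1 H:2
Element totals:
  C: 7
  H: 11
  Cl: 1
  N: 2
Molecular formula: C7H11ClN2.
DoU = (2C + 2 + N − H − X) / 2 = (2·7 + 2 + 2 − 11 − 1) / 2 = 3.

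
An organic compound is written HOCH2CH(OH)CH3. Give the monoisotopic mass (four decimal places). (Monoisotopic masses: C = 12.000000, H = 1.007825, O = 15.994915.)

76.0524

Atom tally by fragment:
  HOCH2 → C:1 H:3 O:1
  CH(OH) → C:1 H:2 O:1
  CH3 → C:1 H:3
Element totals:
  C: 3
  H: 8
  O: 2
Molecular formula: C3H8O2.
  M = 3(12.0) + 8(1.007825) + 2(15.994915)
    = 36.000000 + 8.062600 + 31.989830 = 76.052430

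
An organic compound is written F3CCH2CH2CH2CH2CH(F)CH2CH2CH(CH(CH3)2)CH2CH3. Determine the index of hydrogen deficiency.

Element totals:
  C: 14
  H: 26
  F: 4
Molecular formula: C14H26F4.
DoU = (2C + 2 + N − H − X) / 2 = (2·14 + 2 + 0 − 26 − 4) / 2 = 0.

0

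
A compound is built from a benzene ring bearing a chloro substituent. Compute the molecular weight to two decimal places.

Atom tally by fragment:
  benzene ring core → C:6 H:6
  (− 1 ring H displaced by substituents)
  + Cl → Cl:1
Element totals:
  C: 6
  H: 5
  Cl: 1
Molecular formula: C6H5Cl.
  M = 6(12.011) + 5(1.008) + 35.45
    = 72.066 + 5.040 + 35.450 = 112.556

112.56 g/mol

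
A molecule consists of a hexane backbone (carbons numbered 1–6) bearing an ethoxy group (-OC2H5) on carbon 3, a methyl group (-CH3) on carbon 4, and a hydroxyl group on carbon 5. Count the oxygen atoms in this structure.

Atom tally by fragment:
  CH3 → C:1 H:3
  CH2 → C:1 H:2
  CH(OC2H5) → C:3 H:6 O:1
  CH(CH3) → C:2 H:4
  CH(OH) → C:1 H:2 O:1
  CH3 → C:1 H:3
Element totals:
  C: 9
  H: 20
  O: 2

2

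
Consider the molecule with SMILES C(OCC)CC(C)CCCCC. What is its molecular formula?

C11H24O

Atom tally by fragment:
  C2H5OCH2 → C:3 H:7 O:1
  CH2 → C:1 H:2
  CH(CH3) → C:2 H:4
  CH2 → C:1 H:2
  CH2 → C:1 H:2
  CH2 → C:1 H:2
  CH2 → C:1 H:2
  CH3 → C:1 H:3
Element totals:
  C: 11
  H: 24
  O: 1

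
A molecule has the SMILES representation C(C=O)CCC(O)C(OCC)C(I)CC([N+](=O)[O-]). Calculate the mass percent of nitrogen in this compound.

Atom tally by fragment:
  OHCCH2 → C:2 H:3 O:1
  CH2 → C:1 H:2
  CH2 → C:1 H:2
  CH(OH) → C:1 H:2 O:1
  CH(OC2H5) → C:3 H:6 O:1
  CH(I) → C:1 H:1 I:1
  CH2 → C:1 H:2
  CH2NO2 → C:1 H:2 N:1 O:2
Element totals:
  C: 11
  H: 20
  I: 1
  N: 1
  O: 5
Molecular formula: C11H20INO5.
Molar mass = 373.187 g/mol.
Mass from N: 1 × 14.007 = 14.007 g/mol.
%N = 14.007 / 373.187 × 100 = 3.75%.

3.75%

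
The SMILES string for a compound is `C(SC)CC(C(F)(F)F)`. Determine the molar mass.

158.18 g/mol

Atom tally by fragment:
  CH3SCH2 → C:2 H:5 S:1
  CH2 → C:1 H:2
  CH2CF3 → C:2 H:2 F:3
Element totals:
  C: 5
  H: 9
  F: 3
  S: 1
Molecular formula: C5H9F3S.
  M = 5(12.011) + 9(1.008) + 3(18.998) + 32.06
    = 60.055 + 9.072 + 56.994 + 32.060 = 158.181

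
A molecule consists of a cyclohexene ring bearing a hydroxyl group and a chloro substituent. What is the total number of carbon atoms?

Atom tally by fragment:
  cyclohexene ring core → C:6 H:10
  (− 2 ring H displaced by substituents)
  + OH → O:1 H:1
  + Cl → Cl:1
Element totals:
  C: 6
  H: 9
  Cl: 1
  O: 1

6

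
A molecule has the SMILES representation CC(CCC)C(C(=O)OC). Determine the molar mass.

144.21 g/mol

Atom tally by fragment:
  CH3 → C:1 H:3
  CH(CH2CH2CH3) → C:4 H:8
  CH2COOCH3 → C:3 H:5 O:2
Element totals:
  C: 8
  H: 16
  O: 2
Molecular formula: C8H16O2.
  M = 8(12.011) + 16(1.008) + 2(15.999)
    = 96.088 + 16.128 + 31.998 = 144.214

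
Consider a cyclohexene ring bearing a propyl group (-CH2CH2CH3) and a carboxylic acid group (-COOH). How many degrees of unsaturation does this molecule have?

Atom tally by fragment:
  cyclohexene ring core → C:6 H:10
  (− 2 ring H displaced by substituents)
  + CH2CH2CH3 → C:3 H:7
  + COOH → C:1 H:1 O:2
Element totals:
  C: 10
  H: 16
  O: 2
Molecular formula: C10H16O2.
DoU = (2C + 2 + N − H − X) / 2 = (2·10 + 2 + 0 − 16 − 0) / 2 = 3.

3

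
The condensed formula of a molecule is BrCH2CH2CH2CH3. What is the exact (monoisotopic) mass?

Element totals:
  C: 4
  H: 9
  Br: 1
Molecular formula: C4H9Br.
  M = 4(12.0) + 9(1.007825) + 78.918338
    = 48.000000 + 9.070425 + 78.918338 = 135.988763

135.9888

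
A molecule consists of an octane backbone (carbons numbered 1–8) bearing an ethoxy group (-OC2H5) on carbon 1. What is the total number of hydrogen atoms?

Atom tally by fragment:
  C2H5OCH2 → C:3 H:7 O:1
  CH2 → C:1 H:2
  CH2 → C:1 H:2
  CH2 → C:1 H:2
  CH2 → C:1 H:2
  CH2 → C:1 H:2
  CH2 → C:1 H:2
  CH3 → C:1 H:3
Element totals:
  C: 10
  H: 22
  O: 1

22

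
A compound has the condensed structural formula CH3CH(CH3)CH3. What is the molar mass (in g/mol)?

58.12 g/mol

Atom tally by fragment:
  CH3 → C:1 H:3
  CH(CH3) → C:2 H:4
  CH3 → C:1 H:3
Element totals:
  C: 4
  H: 10
Molecular formula: C4H10.
  M = 4(12.011) + 10(1.008)
    = 48.044 + 10.080 = 58.124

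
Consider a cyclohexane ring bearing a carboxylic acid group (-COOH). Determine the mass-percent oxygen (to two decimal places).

Atom tally by fragment:
  cyclohexane ring core → C:6 H:12
  (− 1 ring H displaced by substituents)
  + COOH → C:1 H:1 O:2
Element totals:
  C: 7
  H: 12
  O: 2
Molecular formula: C7H12O2.
Molar mass = 128.171 g/mol.
Mass from O: 2 × 15.999 = 31.998 g/mol.
%O = 31.998 / 128.171 × 100 = 24.97%.

24.97%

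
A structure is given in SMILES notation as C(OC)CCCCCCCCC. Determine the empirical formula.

Atom tally by fragment:
  CH3OCH2 → C:2 H:5 O:1
  CH2 → C:1 H:2
  CH2 → C:1 H:2
  CH2 → C:1 H:2
  CH2 → C:1 H:2
  CH2 → C:1 H:2
  CH2 → C:1 H:2
  CH2 → C:1 H:2
  CH2 → C:1 H:2
  CH3 → C:1 H:3
Element totals:
  C: 11
  H: 24
  O: 1
Molecular formula: C11H24O.
gcd of subscripts (11, 24, 1) = 1, so the empirical formula equals the molecular formula.

C11H24O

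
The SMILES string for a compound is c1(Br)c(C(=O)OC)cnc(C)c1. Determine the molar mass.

230.06 g/mol

Atom tally by fragment:
  pyridine ring core → C:5 H:5 N:1
  (− 3 ring H displaced by substituents)
  + Br → Br:1
  + COOCH3 → C:2 H:3 O:2
  + CH3 → C:1 H:3
Element totals:
  C: 8
  H: 8
  Br: 1
  N: 1
  O: 2
Molecular formula: C8H8BrNO2.
  M = 8(12.011) + 8(1.008) + 79.904 + 14.007 + 2(15.999)
    = 96.088 + 8.064 + 79.904 + 14.007 + 31.998 = 230.061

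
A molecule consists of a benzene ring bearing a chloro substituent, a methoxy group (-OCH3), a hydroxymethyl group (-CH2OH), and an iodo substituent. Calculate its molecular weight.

298.50 g/mol

Atom tally by fragment:
  benzene ring core → C:6 H:6
  (− 4 ring H displaced by substituents)
  + Cl → Cl:1
  + OCH3 → C:1 H:3 O:1
  + CH2OH → C:1 H:3 O:1
  + I → I:1
Element totals:
  C: 8
  H: 8
  Cl: 1
  I: 1
  O: 2
Molecular formula: C8H8ClIO2.
  M = 8(12.011) + 8(1.008) + 35.45 + 126.904 + 2(15.999)
    = 96.088 + 8.064 + 35.450 + 126.904 + 31.998 = 298.504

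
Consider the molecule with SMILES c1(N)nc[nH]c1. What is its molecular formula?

Atom tally by fragment:
  imidazole ring core → C:3 H:4 N:2
  (− 1 ring H displaced by substituents)
  + NH2 → N:1 H:2
Element totals:
  C: 3
  H: 5
  N: 3

C3H5N3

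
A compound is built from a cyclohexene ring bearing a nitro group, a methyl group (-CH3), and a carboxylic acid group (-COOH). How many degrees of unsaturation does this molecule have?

4

Atom tally by fragment:
  cyclohexene ring core → C:6 H:10
  (− 3 ring H displaced by substituents)
  + NO2 → N:1 O:2
  + CH3 → C:1 H:3
  + COOH → C:1 H:1 O:2
Element totals:
  C: 8
  H: 11
  N: 1
  O: 4
Molecular formula: C8H11NO4.
DoU = (2C + 2 + N − H − X) / 2 = (2·8 + 2 + 1 − 11 − 0) / 2 = 4.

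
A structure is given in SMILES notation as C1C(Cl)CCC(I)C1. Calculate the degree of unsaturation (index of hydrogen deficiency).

Atom tally by fragment:
  cyclohexane ring core → C:6 H:12
  (− 2 ring H displaced by substituents)
  + Cl → Cl:1
  + I → I:1
Element totals:
  C: 6
  H: 10
  Cl: 1
  I: 1
Molecular formula: C6H10ClI.
DoU = (2C + 2 + N − H − X) / 2 = (2·6 + 2 + 0 − 10 − 2) / 2 = 1.

1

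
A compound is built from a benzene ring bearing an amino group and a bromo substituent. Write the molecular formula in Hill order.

Atom tally by fragment:
  benzene ring core → C:6 H:6
  (− 2 ring H displaced by substituents)
  + NH2 → N:1 H:2
  + Br → Br:1
Element totals:
  C: 6
  H: 6
  Br: 1
  N: 1

C6H6BrN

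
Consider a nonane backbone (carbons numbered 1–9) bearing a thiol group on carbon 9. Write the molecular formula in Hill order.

Atom tally by fragment:
  CH3 → C:1 H:3
  CH2 → C:1 H:2
  CH2 → C:1 H:2
  CH2 → C:1 H:2
  CH2 → C:1 H:2
  CH2 → C:1 H:2
  CH2 → C:1 H:2
  CH2 → C:1 H:2
  CH2SH → C:1 H:3 S:1
Element totals:
  C: 9
  H: 20
  S: 1

C9H20S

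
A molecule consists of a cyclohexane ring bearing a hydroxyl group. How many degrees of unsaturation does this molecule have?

1

Atom tally by fragment:
  cyclohexane ring core → C:6 H:12
  (− 1 ring H displaced by substituents)
  + OH → O:1 H:1
Element totals:
  C: 6
  H: 12
  O: 1
Molecular formula: C6H12O.
DoU = (2C + 2 + N − H − X) / 2 = (2·6 + 2 + 0 − 12 − 0) / 2 = 1.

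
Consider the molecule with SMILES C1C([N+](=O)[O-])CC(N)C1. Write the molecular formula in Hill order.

Atom tally by fragment:
  cyclopentane ring core → C:5 H:10
  (− 2 ring H displaced by substituents)
  + NO2 → N:1 O:2
  + NH2 → N:1 H:2
Element totals:
  C: 5
  H: 10
  N: 2
  O: 2

C5H10N2O2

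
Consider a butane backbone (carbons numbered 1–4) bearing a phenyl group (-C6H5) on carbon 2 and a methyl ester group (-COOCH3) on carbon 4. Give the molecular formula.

C12H16O2

Atom tally by fragment:
  CH3 → C:1 H:3
  CH(C6H5) → C:7 H:6
  CH2 → C:1 H:2
  CH2COOCH3 → C:3 H:5 O:2
Element totals:
  C: 12
  H: 16
  O: 2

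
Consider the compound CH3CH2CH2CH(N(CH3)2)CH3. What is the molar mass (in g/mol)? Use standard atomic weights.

115.22 g/mol

Atom tally by fragment:
  CH3 → C:1 H:3
  CH2 → C:1 H:2
  CH2 → C:1 H:2
  CH(N(CH3)2) → C:3 H:7 N:1
  CH3 → C:1 H:3
Element totals:
  C: 7
  H: 17
  N: 1
Molecular formula: C7H17N.
  M = 7(12.011) + 17(1.008) + 14.007
    = 84.077 + 17.136 + 14.007 = 115.220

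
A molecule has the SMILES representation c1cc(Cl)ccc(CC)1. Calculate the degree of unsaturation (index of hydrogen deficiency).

Atom tally by fragment:
  benzene ring core → C:6 H:6
  (− 2 ring H displaced by substituents)
  + Cl → Cl:1
  + C2H5 → C:2 H:5
Element totals:
  C: 8
  H: 9
  Cl: 1
Molecular formula: C8H9Cl.
DoU = (2C + 2 + N − H − X) / 2 = (2·8 + 2 + 0 − 9 − 1) / 2 = 4.

4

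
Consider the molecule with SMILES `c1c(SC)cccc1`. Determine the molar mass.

Atom tally by fragment:
  benzene ring core → C:6 H:6
  (− 1 ring H displaced by substituents)
  + SCH3 → C:1 H:3 S:1
Element totals:
  C: 7
  H: 8
  S: 1
Molecular formula: C7H8S.
  M = 7(12.011) + 8(1.008) + 32.06
    = 84.077 + 8.064 + 32.060 = 124.201

124.20 g/mol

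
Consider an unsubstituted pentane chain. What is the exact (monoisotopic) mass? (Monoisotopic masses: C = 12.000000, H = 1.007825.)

72.0939

Atom tally by fragment:
  CH3 → C:1 H:3
  CH2 → C:1 H:2
  CH2 → C:1 H:2
  CH2 → C:1 H:2
  CH3 → C:1 H:3
Element totals:
  C: 5
  H: 12
Molecular formula: C5H12.
  M = 5(12.0) + 12(1.007825)
    = 60.000000 + 12.093900 = 72.093900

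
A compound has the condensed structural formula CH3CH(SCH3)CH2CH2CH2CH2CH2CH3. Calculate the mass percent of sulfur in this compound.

Atom tally by fragment:
  CH3 → C:1 H:3
  CH(SCH3) → C:2 H:4 S:1
  CH2 → C:1 H:2
  CH2 → C:1 H:2
  CH2 → C:1 H:2
  CH2 → C:1 H:2
  CH2 → C:1 H:2
  CH3 → C:1 H:3
Element totals:
  C: 9
  H: 20
  S: 1
Molecular formula: C9H20S.
Molar mass = 160.319 g/mol.
Mass from S: 1 × 32.06 = 32.060 g/mol.
%S = 32.060 / 160.319 × 100 = 20.00%.

20.00%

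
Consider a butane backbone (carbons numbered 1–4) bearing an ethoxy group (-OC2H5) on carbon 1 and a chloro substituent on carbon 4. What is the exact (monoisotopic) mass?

136.0655

Atom tally by fragment:
  C2H5OCH2 → C:3 H:7 O:1
  CH2 → C:1 H:2
  CH2 → C:1 H:2
  CH2Cl → C:1 H:2 Cl:1
Element totals:
  C: 6
  H: 13
  Cl: 1
  O: 1
Molecular formula: C6H13ClO.
  M = 6(12.0) + 13(1.007825) + 34.968853 + 15.994915
    = 72.000000 + 13.101725 + 34.968853 + 15.994915 = 136.065493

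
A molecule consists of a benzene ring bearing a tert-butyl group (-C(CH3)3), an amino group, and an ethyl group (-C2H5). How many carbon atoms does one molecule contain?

Atom tally by fragment:
  benzene ring core → C:6 H:6
  (− 3 ring H displaced by substituents)
  + C(CH3)3 → C:4 H:9
  + NH2 → N:1 H:2
  + C2H5 → C:2 H:5
Element totals:
  C: 12
  H: 19
  N: 1

12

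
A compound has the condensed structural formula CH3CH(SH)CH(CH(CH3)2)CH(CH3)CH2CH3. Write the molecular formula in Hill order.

Atom tally by fragment:
  CH3 → C:1 H:3
  CH(SH) → C:1 H:2 S:1
  CH(CH(CH3)2) → C:4 H:8
  CH(CH3) → C:2 H:4
  CH2 → C:1 H:2
  CH3 → C:1 H:3
Element totals:
  C: 10
  H: 22
  S: 1

C10H22S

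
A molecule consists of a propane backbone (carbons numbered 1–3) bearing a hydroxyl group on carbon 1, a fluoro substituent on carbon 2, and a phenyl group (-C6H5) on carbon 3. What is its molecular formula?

Atom tally by fragment:
  HOCH2 → C:1 H:3 O:1
  CH(F) → C:1 H:1 F:1
  CH2C6H5 → C:7 H:7
Element totals:
  C: 9
  H: 11
  F: 1
  O: 1

C9H11FO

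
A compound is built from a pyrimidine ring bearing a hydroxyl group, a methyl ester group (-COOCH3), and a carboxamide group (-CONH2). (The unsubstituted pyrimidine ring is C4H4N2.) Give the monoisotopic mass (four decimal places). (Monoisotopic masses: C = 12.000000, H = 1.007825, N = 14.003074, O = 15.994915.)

197.0437

Atom tally by fragment:
  pyrimidine ring core → C:4 H:4 N:2
  (− 3 ring H displaced by substituents)
  + OH → O:1 H:1
  + COOCH3 → C:2 H:3 O:2
  + CONH2 → C:1 H:2 O:1 N:1
Element totals:
  C: 7
  H: 7
  N: 3
  O: 4
Molecular formula: C7H7N3O4.
  M = 7(12.0) + 7(1.007825) + 3(14.003074) + 4(15.994915)
    = 84.000000 + 7.054775 + 42.009222 + 63.979660 = 197.043657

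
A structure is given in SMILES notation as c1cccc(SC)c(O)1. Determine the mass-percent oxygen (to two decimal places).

11.41%

Atom tally by fragment:
  benzene ring core → C:6 H:6
  (− 2 ring H displaced by substituents)
  + SCH3 → C:1 H:3 S:1
  + OH → O:1 H:1
Element totals:
  C: 7
  H: 8
  O: 1
  S: 1
Molecular formula: C7H8OS.
Molar mass = 140.200 g/mol.
Mass from O: 1 × 15.999 = 15.999 g/mol.
%O = 15.999 / 140.200 × 100 = 11.41%.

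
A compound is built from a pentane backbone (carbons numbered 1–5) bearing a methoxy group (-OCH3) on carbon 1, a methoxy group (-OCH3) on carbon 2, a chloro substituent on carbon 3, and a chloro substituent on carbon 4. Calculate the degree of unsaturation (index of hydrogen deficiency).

0

Atom tally by fragment:
  CH3OCH2 → C:2 H:5 O:1
  CH(OCH3) → C:2 H:4 O:1
  CH(Cl) → C:1 H:1 Cl:1
  CH(Cl) → C:1 H:1 Cl:1
  CH3 → C:1 H:3
Element totals:
  C: 7
  H: 14
  Cl: 2
  O: 2
Molecular formula: C7H14Cl2O2.
DoU = (2C + 2 + N − H − X) / 2 = (2·7 + 2 + 0 − 14 − 2) / 2 = 0.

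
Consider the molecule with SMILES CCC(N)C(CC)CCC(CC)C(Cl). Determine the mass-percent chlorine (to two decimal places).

Atom tally by fragment:
  CH3 → C:1 H:3
  CH2 → C:1 H:2
  CH(NH2) → C:1 H:3 N:1
  CH(C2H5) → C:3 H:6
  CH2 → C:1 H:2
  CH2 → C:1 H:2
  CH(C2H5) → C:3 H:6
  CH2Cl → C:1 H:2 Cl:1
Element totals:
  C: 12
  H: 26
  Cl: 1
  N: 1
Molecular formula: C12H26ClN.
Molar mass = 219.797 g/mol.
Mass from Cl: 1 × 35.45 = 35.450 g/mol.
%Cl = 35.450 / 219.797 × 100 = 16.13%.

16.13%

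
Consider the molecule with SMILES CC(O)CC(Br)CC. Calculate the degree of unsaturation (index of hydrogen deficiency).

Atom tally by fragment:
  CH3 → C:1 H:3
  CH(OH) → C:1 H:2 O:1
  CH2 → C:1 H:2
  CH(Br) → C:1 H:1 Br:1
  CH2 → C:1 H:2
  CH3 → C:1 H:3
Element totals:
  C: 6
  H: 13
  Br: 1
  O: 1
Molecular formula: C6H13BrO.
DoU = (2C + 2 + N − H − X) / 2 = (2·6 + 2 + 0 − 13 − 1) / 2 = 0.

0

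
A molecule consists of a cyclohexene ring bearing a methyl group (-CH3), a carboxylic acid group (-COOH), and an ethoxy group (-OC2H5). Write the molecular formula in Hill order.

Atom tally by fragment:
  cyclohexene ring core → C:6 H:10
  (− 3 ring H displaced by substituents)
  + CH3 → C:1 H:3
  + COOH → C:1 H:1 O:2
  + OC2H5 → C:2 H:5 O:1
Element totals:
  C: 10
  H: 16
  O: 3

C10H16O3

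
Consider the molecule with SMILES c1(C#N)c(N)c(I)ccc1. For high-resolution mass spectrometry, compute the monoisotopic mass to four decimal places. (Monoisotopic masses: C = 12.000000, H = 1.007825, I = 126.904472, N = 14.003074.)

Atom tally by fragment:
  benzene ring core → C:6 H:6
  (− 3 ring H displaced by substituents)
  + CN → C:1 N:1
  + NH2 → N:1 H:2
  + I → I:1
Element totals:
  C: 7
  H: 5
  I: 1
  N: 2
Molecular formula: C7H5IN2.
  M = 7(12.0) + 5(1.007825) + 126.904472 + 2(14.003074)
    = 84.000000 + 5.039125 + 126.904472 + 28.006148 = 243.949745

243.9497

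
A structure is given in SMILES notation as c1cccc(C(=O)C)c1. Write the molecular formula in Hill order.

C8H8O

Atom tally by fragment:
  benzene ring core → C:6 H:6
  (− 1 ring H displaced by substituents)
  + COCH3 → C:2 H:3 O:1
Element totals:
  C: 8
  H: 8
  O: 1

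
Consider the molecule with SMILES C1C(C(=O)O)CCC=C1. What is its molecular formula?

Atom tally by fragment:
  cyclohexene ring core → C:6 H:10
  (− 1 ring H displaced by substituents)
  + COOH → C:1 H:1 O:2
Element totals:
  C: 7
  H: 10
  O: 2

C7H10O2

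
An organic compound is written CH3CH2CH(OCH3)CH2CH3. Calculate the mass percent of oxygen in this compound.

15.66%

Atom tally by fragment:
  CH3 → C:1 H:3
  CH2 → C:1 H:2
  CH(OCH3) → C:2 H:4 O:1
  CH2 → C:1 H:2
  CH3 → C:1 H:3
Element totals:
  C: 6
  H: 14
  O: 1
Molecular formula: C6H14O.
Molar mass = 102.177 g/mol.
Mass from O: 1 × 15.999 = 15.999 g/mol.
%O = 15.999 / 102.177 × 100 = 15.66%.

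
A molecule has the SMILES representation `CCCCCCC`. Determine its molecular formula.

C7H16

Atom tally by fragment:
  CH3 → C:1 H:3
  CH2 → C:1 H:2
  CH2 → C:1 H:2
  CH2 → C:1 H:2
  CH2 → C:1 H:2
  CH2 → C:1 H:2
  CH3 → C:1 H:3
Element totals:
  C: 7
  H: 16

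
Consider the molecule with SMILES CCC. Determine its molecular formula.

C3H8

Atom tally by fragment:
  CH3 → C:1 H:3
  CH2 → C:1 H:2
  CH3 → C:1 H:3
Element totals:
  C: 3
  H: 8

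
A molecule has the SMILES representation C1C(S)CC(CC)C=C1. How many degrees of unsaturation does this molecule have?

2

Atom tally by fragment:
  cyclohexene ring core → C:6 H:10
  (− 2 ring H displaced by substituents)
  + SH → S:1 H:1
  + C2H5 → C:2 H:5
Element totals:
  C: 8
  H: 14
  S: 1
Molecular formula: C8H14S.
DoU = (2C + 2 + N − H − X) / 2 = (2·8 + 2 + 0 − 14 − 0) / 2 = 2.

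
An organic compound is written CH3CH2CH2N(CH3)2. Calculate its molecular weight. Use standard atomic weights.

Atom tally by fragment:
  CH3 → C:1 H:3
  CH2 → C:1 H:2
  CH2N(CH3)2 → C:3 H:8 N:1
Element totals:
  C: 5
  H: 13
  N: 1
Molecular formula: C5H13N.
  M = 5(12.011) + 13(1.008) + 14.007
    = 60.055 + 13.104 + 14.007 = 87.166

87.17 g/mol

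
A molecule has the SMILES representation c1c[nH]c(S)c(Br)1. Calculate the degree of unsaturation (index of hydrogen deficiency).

3

Atom tally by fragment:
  pyrrole ring core → C:4 H:5 N:1
  (− 2 ring H displaced by substituents)
  + SH → S:1 H:1
  + Br → Br:1
Element totals:
  C: 4
  H: 4
  Br: 1
  N: 1
  S: 1
Molecular formula: C4H4BrNS.
DoU = (2C + 2 + N − H − X) / 2 = (2·4 + 2 + 1 − 4 − 1) / 2 = 3.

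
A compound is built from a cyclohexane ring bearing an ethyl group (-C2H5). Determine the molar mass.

112.22 g/mol

Atom tally by fragment:
  cyclohexane ring core → C:6 H:12
  (− 1 ring H displaced by substituents)
  + C2H5 → C:2 H:5
Element totals:
  C: 8
  H: 16
Molecular formula: C8H16.
  M = 8(12.011) + 16(1.008)
    = 96.088 + 16.128 = 112.216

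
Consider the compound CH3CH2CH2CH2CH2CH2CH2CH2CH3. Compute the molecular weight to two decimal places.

Atom tally by fragment:
  CH3 → C:1 H:3
  CH2 → C:1 H:2
  CH2 → C:1 H:2
  CH2 → C:1 H:2
  CH2 → C:1 H:2
  CH2 → C:1 H:2
  CH2 → C:1 H:2
  CH2 → C:1 H:2
  CH3 → C:1 H:3
Element totals:
  C: 9
  H: 20
Molecular formula: C9H20.
  M = 9(12.011) + 20(1.008)
    = 108.099 + 20.160 = 128.259

128.26 g/mol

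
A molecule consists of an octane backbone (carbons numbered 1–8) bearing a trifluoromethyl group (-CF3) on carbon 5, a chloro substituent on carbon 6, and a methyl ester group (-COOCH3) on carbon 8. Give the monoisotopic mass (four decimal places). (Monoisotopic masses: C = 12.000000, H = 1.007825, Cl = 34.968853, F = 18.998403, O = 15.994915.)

Atom tally by fragment:
  CH3 → C:1 H:3
  CH2 → C:1 H:2
  CH2 → C:1 H:2
  CH2 → C:1 H:2
  CH(CF3) → C:2 H:1 F:3
  CH(Cl) → C:1 H:1 Cl:1
  CH2 → C:1 H:2
  CH2COOCH3 → C:3 H:5 O:2
Element totals:
  C: 11
  H: 18
  Cl: 1
  F: 3
  O: 2
Molecular formula: C11H18ClF3O2.
  M = 11(12.0) + 18(1.007825) + 34.968853 + 3(18.998403) + 2(15.994915)
    = 132.000000 + 18.140850 + 34.968853 + 56.995209 + 31.989830 = 274.094742

274.0947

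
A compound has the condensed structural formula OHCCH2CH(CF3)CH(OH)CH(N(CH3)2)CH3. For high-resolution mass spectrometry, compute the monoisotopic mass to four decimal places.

227.1133

Element totals:
  C: 9
  H: 16
  F: 3
  N: 1
  O: 2
Molecular formula: C9H16F3NO2.
  M = 9(12.0) + 16(1.007825) + 3(18.998403) + 14.003074 + 2(15.994915)
    = 108.000000 + 16.125200 + 56.995209 + 14.003074 + 31.989830 = 227.113313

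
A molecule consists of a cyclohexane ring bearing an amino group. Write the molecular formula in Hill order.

C6H13N

Atom tally by fragment:
  cyclohexane ring core → C:6 H:12
  (− 1 ring H displaced by substituents)
  + NH2 → N:1 H:2
Element totals:
  C: 6
  H: 13
  N: 1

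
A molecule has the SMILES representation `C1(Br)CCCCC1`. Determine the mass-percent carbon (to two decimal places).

Atom tally by fragment:
  cyclohexane ring core → C:6 H:12
  (− 1 ring H displaced by substituents)
  + Br → Br:1
Element totals:
  C: 6
  H: 11
  Br: 1
Molecular formula: C6H11Br.
Molar mass = 163.058 g/mol.
Mass from C: 6 × 12.011 = 72.066 g/mol.
%C = 72.066 / 163.058 × 100 = 44.20%.

44.20%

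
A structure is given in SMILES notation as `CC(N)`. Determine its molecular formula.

Atom tally by fragment:
  CH3 → C:1 H:3
  CH2NH2 → C:1 H:4 N:1
Element totals:
  C: 2
  H: 7
  N: 1

C2H7N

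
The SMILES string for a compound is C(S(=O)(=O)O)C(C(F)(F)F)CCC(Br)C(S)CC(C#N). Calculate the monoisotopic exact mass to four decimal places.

396.9629

Atom tally by fragment:
  HO3SCH2 → C:1 H:3 S:1 O:3
  CH(CF3) → C:2 H:1 F:3
  CH2 → C:1 H:2
  CH2 → C:1 H:2
  CH(Br) → C:1 H:1 Br:1
  CH(SH) → C:1 H:2 S:1
  CH2 → C:1 H:2
  CH2CN → C:2 H:2 N:1
Element totals:
  C: 10
  H: 15
  Br: 1
  F: 3
  N: 1
  O: 3
  S: 2
Molecular formula: C10H15BrF3NO3S2.
  M = 10(12.0) + 15(1.007825) + 78.918338 + 3(18.998403) + 14.003074 + 3(15.994915) + 2(31.972071)
    = 120.000000 + 15.117375 + 78.918338 + 56.995209 + 14.003074 + 47.984745 + 63.944142 = 396.962883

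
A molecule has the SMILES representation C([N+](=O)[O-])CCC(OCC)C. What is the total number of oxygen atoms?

Atom tally by fragment:
  O2NCH2 → C:1 H:2 N:1 O:2
  CH2 → C:1 H:2
  CH2 → C:1 H:2
  CH(OC2H5) → C:3 H:6 O:1
  CH3 → C:1 H:3
Element totals:
  C: 7
  H: 15
  N: 1
  O: 3

3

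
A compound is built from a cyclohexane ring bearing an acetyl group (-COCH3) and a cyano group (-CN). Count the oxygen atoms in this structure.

1

Atom tally by fragment:
  cyclohexane ring core → C:6 H:12
  (− 2 ring H displaced by substituents)
  + COCH3 → C:2 H:3 O:1
  + CN → C:1 N:1
Element totals:
  C: 9
  H: 13
  N: 1
  O: 1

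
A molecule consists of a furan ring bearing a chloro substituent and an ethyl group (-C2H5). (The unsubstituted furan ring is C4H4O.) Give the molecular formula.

C6H7ClO

Atom tally by fragment:
  furan ring core → C:4 H:4 O:1
  (− 2 ring H displaced by substituents)
  + Cl → Cl:1
  + C2H5 → C:2 H:5
Element totals:
  C: 6
  H: 7
  Cl: 1
  O: 1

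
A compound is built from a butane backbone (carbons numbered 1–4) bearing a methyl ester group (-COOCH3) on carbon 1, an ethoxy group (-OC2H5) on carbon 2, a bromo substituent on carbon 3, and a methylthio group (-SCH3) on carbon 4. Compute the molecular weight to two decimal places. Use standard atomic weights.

Atom tally by fragment:
  CH3OOCCH2 → C:3 H:5 O:2
  CH(OC2H5) → C:3 H:6 O:1
  CH(Br) → C:1 H:1 Br:1
  CH2SCH3 → C:2 H:5 S:1
Element totals:
  C: 9
  H: 17
  Br: 1
  O: 3
  S: 1
Molecular formula: C9H17BrO3S.
  M = 9(12.011) + 17(1.008) + 79.904 + 3(15.999) + 32.06
    = 108.099 + 17.136 + 79.904 + 47.997 + 32.060 = 285.196

285.20 g/mol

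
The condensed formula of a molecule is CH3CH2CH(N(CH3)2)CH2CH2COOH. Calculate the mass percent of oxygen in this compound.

20.10%

Element totals:
  C: 8
  H: 17
  N: 1
  O: 2
Molecular formula: C8H17NO2.
Molar mass = 159.229 g/mol.
Mass from O: 2 × 15.999 = 31.998 g/mol.
%O = 31.998 / 159.229 × 100 = 20.10%.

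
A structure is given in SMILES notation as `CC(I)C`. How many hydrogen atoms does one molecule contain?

7

Atom tally by fragment:
  CH3 → C:1 H:3
  CH(I) → C:1 H:1 I:1
  CH3 → C:1 H:3
Element totals:
  C: 3
  H: 7
  I: 1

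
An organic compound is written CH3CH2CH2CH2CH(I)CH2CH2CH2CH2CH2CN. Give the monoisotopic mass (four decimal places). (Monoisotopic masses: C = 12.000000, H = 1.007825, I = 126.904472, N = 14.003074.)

Element totals:
  C: 11
  H: 20
  I: 1
  N: 1
Molecular formula: C11H20IN.
  M = 11(12.0) + 20(1.007825) + 126.904472 + 14.003074
    = 132.000000 + 20.156500 + 126.904472 + 14.003074 = 293.064046

293.0640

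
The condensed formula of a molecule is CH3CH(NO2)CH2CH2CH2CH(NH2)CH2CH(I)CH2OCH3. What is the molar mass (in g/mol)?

344.19 g/mol

Atom tally by fragment:
  CH3 → C:1 H:3
  CH(NO2) → C:1 H:1 N:1 O:2
  CH2 → C:1 H:2
  CH2 → C:1 H:2
  CH2 → C:1 H:2
  CH(NH2) → C:1 H:3 N:1
  CH2 → C:1 H:2
  CH(I) → C:1 H:1 I:1
  CH2OCH3 → C:2 H:5 O:1
Element totals:
  C: 10
  H: 21
  I: 1
  N: 2
  O: 3
Molecular formula: C10H21IN2O3.
  M = 10(12.011) + 21(1.008) + 126.904 + 2(14.007) + 3(15.999)
    = 120.110 + 21.168 + 126.904 + 28.014 + 47.997 = 344.193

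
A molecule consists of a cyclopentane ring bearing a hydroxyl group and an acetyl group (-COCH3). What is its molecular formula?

Atom tally by fragment:
  cyclopentane ring core → C:5 H:10
  (− 2 ring H displaced by substituents)
  + OH → O:1 H:1
  + COCH3 → C:2 H:3 O:1
Element totals:
  C: 7
  H: 12
  O: 2

C7H12O2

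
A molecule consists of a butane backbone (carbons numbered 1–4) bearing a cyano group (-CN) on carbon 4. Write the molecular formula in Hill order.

Atom tally by fragment:
  CH3 → C:1 H:3
  CH2 → C:1 H:2
  CH2 → C:1 H:2
  CH2CN → C:2 H:2 N:1
Element totals:
  C: 5
  H: 9
  N: 1

C5H9N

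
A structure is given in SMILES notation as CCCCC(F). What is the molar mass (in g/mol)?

Atom tally by fragment:
  CH3 → C:1 H:3
  CH2 → C:1 H:2
  CH2 → C:1 H:2
  CH2 → C:1 H:2
  CH2F → C:1 H:2 F:1
Element totals:
  C: 5
  H: 11
  F: 1
Molecular formula: C5H11F.
  M = 5(12.011) + 11(1.008) + 18.998
    = 60.055 + 11.088 + 18.998 = 90.141

90.14 g/mol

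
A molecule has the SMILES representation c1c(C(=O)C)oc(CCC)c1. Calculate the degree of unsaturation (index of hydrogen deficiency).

4

Atom tally by fragment:
  furan ring core → C:4 H:4 O:1
  (− 2 ring H displaced by substituents)
  + COCH3 → C:2 H:3 O:1
  + CH2CH2CH3 → C:3 H:7
Element totals:
  C: 9
  H: 12
  O: 2
Molecular formula: C9H12O2.
DoU = (2C + 2 + N − H − X) / 2 = (2·9 + 2 + 0 − 12 − 0) / 2 = 4.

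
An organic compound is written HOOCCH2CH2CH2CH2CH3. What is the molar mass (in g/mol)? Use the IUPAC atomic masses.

116.16 g/mol

Atom tally by fragment:
  HOOCCH2 → C:2 H:3 O:2
  CH2 → C:1 H:2
  CH2 → C:1 H:2
  CH2 → C:1 H:2
  CH3 → C:1 H:3
Element totals:
  C: 6
  H: 12
  O: 2
Molecular formula: C6H12O2.
  M = 6(12.011) + 12(1.008) + 2(15.999)
    = 72.066 + 12.096 + 31.998 = 116.160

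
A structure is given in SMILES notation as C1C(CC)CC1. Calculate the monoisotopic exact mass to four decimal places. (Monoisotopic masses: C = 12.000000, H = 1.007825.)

Atom tally by fragment:
  cyclobutane ring core → C:4 H:8
  (− 1 ring H displaced by substituents)
  + C2H5 → C:2 H:5
Element totals:
  C: 6
  H: 12
Molecular formula: C6H12.
  M = 6(12.0) + 12(1.007825)
    = 72.000000 + 12.093900 = 84.093900

84.0939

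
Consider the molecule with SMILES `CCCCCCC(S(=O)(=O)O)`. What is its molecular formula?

Atom tally by fragment:
  CH3 → C:1 H:3
  CH2 → C:1 H:2
  CH2 → C:1 H:2
  CH2 → C:1 H:2
  CH2 → C:1 H:2
  CH2 → C:1 H:2
  CH2SO3H → C:1 H:3 S:1 O:3
Element totals:
  C: 7
  H: 16
  O: 3
  S: 1

C7H16O3S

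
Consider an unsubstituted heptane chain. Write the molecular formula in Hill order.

C7H16

Atom tally by fragment:
  CH3 → C:1 H:3
  CH2 → C:1 H:2
  CH2 → C:1 H:2
  CH2 → C:1 H:2
  CH2 → C:1 H:2
  CH2 → C:1 H:2
  CH3 → C:1 H:3
Element totals:
  C: 7
  H: 16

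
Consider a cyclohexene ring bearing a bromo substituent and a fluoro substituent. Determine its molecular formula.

C6H8BrF

Atom tally by fragment:
  cyclohexene ring core → C:6 H:10
  (− 2 ring H displaced by substituents)
  + Br → Br:1
  + F → F:1
Element totals:
  C: 6
  H: 8
  Br: 1
  F: 1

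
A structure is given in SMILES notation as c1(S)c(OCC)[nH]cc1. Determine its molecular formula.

Atom tally by fragment:
  pyrrole ring core → C:4 H:5 N:1
  (− 2 ring H displaced by substituents)
  + SH → S:1 H:1
  + OC2H5 → C:2 H:5 O:1
Element totals:
  C: 6
  H: 9
  N: 1
  O: 1
  S: 1

C6H9NOS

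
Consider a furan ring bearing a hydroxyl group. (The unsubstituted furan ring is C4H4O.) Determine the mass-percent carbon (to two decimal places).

Atom tally by fragment:
  furan ring core → C:4 H:4 O:1
  (− 1 ring H displaced by substituents)
  + OH → O:1 H:1
Element totals:
  C: 4
  H: 4
  O: 2
Molecular formula: C4H4O2.
Molar mass = 84.074 g/mol.
Mass from C: 4 × 12.011 = 48.044 g/mol.
%C = 48.044 / 84.074 × 100 = 57.14%.

57.14%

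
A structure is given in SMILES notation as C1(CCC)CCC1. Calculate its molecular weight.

Atom tally by fragment:
  cyclobutane ring core → C:4 H:8
  (− 1 ring H displaced by substituents)
  + CH2CH2CH3 → C:3 H:7
Element totals:
  C: 7
  H: 14
Molecular formula: C7H14.
  M = 7(12.011) + 14(1.008)
    = 84.077 + 14.112 = 98.189

98.19 g/mol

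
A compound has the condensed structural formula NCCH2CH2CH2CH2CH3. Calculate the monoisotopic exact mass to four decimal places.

97.0891

Atom tally by fragment:
  NCCH2 → C:2 H:2 N:1
  CH2 → C:1 H:2
  CH2 → C:1 H:2
  CH2 → C:1 H:2
  CH3 → C:1 H:3
Element totals:
  C: 6
  H: 11
  N: 1
Molecular formula: C6H11N.
  M = 6(12.0) + 11(1.007825) + 14.003074
    = 72.000000 + 11.086075 + 14.003074 = 97.089149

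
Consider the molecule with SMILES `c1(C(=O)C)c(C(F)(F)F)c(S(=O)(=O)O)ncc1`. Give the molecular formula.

C8H6F3NO4S

Atom tally by fragment:
  pyridine ring core → C:5 H:5 N:1
  (− 3 ring H displaced by substituents)
  + COCH3 → C:2 H:3 O:1
  + CF3 → C:1 F:3
  + SO3H → S:1 O:3 H:1
Element totals:
  C: 8
  H: 6
  F: 3
  N: 1
  O: 4
  S: 1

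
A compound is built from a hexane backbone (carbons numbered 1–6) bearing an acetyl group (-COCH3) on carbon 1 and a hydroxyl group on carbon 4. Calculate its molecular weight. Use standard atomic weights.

Atom tally by fragment:
  CH3COCH2 → C:3 H:5 O:1
  CH2 → C:1 H:2
  CH2 → C:1 H:2
  CH(OH) → C:1 H:2 O:1
  CH2 → C:1 H:2
  CH3 → C:1 H:3
Element totals:
  C: 8
  H: 16
  O: 2
Molecular formula: C8H16O2.
  M = 8(12.011) + 16(1.008) + 2(15.999)
    = 96.088 + 16.128 + 31.998 = 144.214

144.21 g/mol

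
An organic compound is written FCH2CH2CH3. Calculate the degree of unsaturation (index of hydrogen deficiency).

Atom tally by fragment:
  FCH2 → C:1 H:2 F:1
  CH2 → C:1 H:2
  CH3 → C:1 H:3
Element totals:
  C: 3
  H: 7
  F: 1
Molecular formula: C3H7F.
DoU = (2C + 2 + N − H − X) / 2 = (2·3 + 2 + 0 − 7 − 1) / 2 = 0.

0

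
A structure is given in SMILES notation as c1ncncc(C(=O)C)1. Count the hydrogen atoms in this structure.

Atom tally by fragment:
  pyrimidine ring core → C:4 H:4 N:2
  (− 1 ring H displaced by substituents)
  + COCH3 → C:2 H:3 O:1
Element totals:
  C: 6
  H: 6
  N: 2
  O: 1

6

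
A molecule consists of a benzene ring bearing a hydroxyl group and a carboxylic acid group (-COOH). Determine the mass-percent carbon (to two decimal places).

60.87%

Atom tally by fragment:
  benzene ring core → C:6 H:6
  (− 2 ring H displaced by substituents)
  + OH → O:1 H:1
  + COOH → C:1 H:1 O:2
Element totals:
  C: 7
  H: 6
  O: 3
Molecular formula: C7H6O3.
Molar mass = 138.122 g/mol.
Mass from C: 7 × 12.011 = 84.077 g/mol.
%C = 84.077 / 138.122 × 100 = 60.87%.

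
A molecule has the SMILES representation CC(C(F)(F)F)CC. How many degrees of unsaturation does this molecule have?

0

Atom tally by fragment:
  CH3 → C:1 H:3
  CH(CF3) → C:2 H:1 F:3
  CH2 → C:1 H:2
  CH3 → C:1 H:3
Element totals:
  C: 5
  H: 9
  F: 3
Molecular formula: C5H9F3.
DoU = (2C + 2 + N − H − X) / 2 = (2·5 + 2 + 0 − 9 − 3) / 2 = 0.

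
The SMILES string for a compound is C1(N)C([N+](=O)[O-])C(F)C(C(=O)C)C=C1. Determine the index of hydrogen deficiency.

4

Atom tally by fragment:
  cyclohexene ring core → C:6 H:10
  (− 4 ring H displaced by substituents)
  + NH2 → N:1 H:2
  + NO2 → N:1 O:2
  + F → F:1
  + COCH3 → C:2 H:3 O:1
Element totals:
  C: 8
  H: 11
  F: 1
  N: 2
  O: 3
Molecular formula: C8H11FN2O3.
DoU = (2C + 2 + N − H − X) / 2 = (2·8 + 2 + 2 − 11 − 1) / 2 = 4.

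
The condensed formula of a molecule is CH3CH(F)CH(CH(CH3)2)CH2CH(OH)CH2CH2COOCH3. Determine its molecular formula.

Element totals:
  C: 12
  H: 23
  F: 1
  O: 3

C12H23FO3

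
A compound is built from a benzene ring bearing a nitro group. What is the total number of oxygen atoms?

Atom tally by fragment:
  benzene ring core → C:6 H:6
  (− 1 ring H displaced by substituents)
  + NO2 → N:1 O:2
Element totals:
  C: 6
  H: 5
  N: 1
  O: 2

2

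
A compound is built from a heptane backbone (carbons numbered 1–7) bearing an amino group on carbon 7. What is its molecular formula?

C7H17N

Atom tally by fragment:
  CH3 → C:1 H:3
  CH2 → C:1 H:2
  CH2 → C:1 H:2
  CH2 → C:1 H:2
  CH2 → C:1 H:2
  CH2 → C:1 H:2
  CH2NH2 → C:1 H:4 N:1
Element totals:
  C: 7
  H: 17
  N: 1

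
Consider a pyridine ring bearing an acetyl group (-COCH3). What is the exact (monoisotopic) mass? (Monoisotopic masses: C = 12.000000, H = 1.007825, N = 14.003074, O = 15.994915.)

Atom tally by fragment:
  pyridine ring core → C:5 H:5 N:1
  (− 1 ring H displaced by substituents)
  + COCH3 → C:2 H:3 O:1
Element totals:
  C: 7
  H: 7
  N: 1
  O: 1
Molecular formula: C7H7NO.
  M = 7(12.0) + 7(1.007825) + 14.003074 + 15.994915
    = 84.000000 + 7.054775 + 14.003074 + 15.994915 = 121.052764

121.0528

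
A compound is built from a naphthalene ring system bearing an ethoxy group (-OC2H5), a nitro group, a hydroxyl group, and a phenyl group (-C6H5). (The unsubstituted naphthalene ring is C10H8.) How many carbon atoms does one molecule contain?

Atom tally by fragment:
  naphthalene ring system core → C:10 H:8
  (− 4 ring H displaced by substituents)
  + OC2H5 → C:2 H:5 O:1
  + NO2 → N:1 O:2
  + OH → O:1 H:1
  + C6H5 → C:6 H:5
Element totals:
  C: 18
  H: 15
  N: 1
  O: 4

18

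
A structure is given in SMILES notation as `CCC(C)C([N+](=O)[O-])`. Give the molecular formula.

Atom tally by fragment:
  CH3 → C:1 H:3
  CH2 → C:1 H:2
  CH(CH3) → C:2 H:4
  CH2NO2 → C:1 H:2 N:1 O:2
Element totals:
  C: 5
  H: 11
  N: 1
  O: 2

C5H11NO2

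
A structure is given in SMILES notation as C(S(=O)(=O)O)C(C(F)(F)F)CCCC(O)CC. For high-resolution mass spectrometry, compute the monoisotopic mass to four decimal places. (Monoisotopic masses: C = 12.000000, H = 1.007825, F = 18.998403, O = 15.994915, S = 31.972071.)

Atom tally by fragment:
  HO3SCH2 → C:1 H:3 S:1 O:3
  CH(CF3) → C:2 H:1 F:3
  CH2 → C:1 H:2
  CH2 → C:1 H:2
  CH2 → C:1 H:2
  CH(OH) → C:1 H:2 O:1
  CH2 → C:1 H:2
  CH3 → C:1 H:3
Element totals:
  C: 9
  H: 17
  F: 3
  O: 4
  S: 1
Molecular formula: C9H17F3O4S.
  M = 9(12.0) + 17(1.007825) + 3(18.998403) + 4(15.994915) + 31.972071
    = 108.000000 + 17.133025 + 56.995209 + 63.979660 + 31.972071 = 278.079965

278.0800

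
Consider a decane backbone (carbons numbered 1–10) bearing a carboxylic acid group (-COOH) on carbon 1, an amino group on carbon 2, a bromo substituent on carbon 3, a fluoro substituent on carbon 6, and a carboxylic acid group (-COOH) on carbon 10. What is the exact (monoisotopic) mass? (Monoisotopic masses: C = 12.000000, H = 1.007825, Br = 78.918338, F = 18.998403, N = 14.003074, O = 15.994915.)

Atom tally by fragment:
  HOOCCH2 → C:2 H:3 O:2
  CH(NH2) → C:1 H:3 N:1
  CH(Br) → C:1 H:1 Br:1
  CH2 → C:1 H:2
  CH2 → C:1 H:2
  CH(F) → C:1 H:1 F:1
  CH2 → C:1 H:2
  CH2 → C:1 H:2
  CH2 → C:1 H:2
  CH2COOH → C:2 H:3 O:2
Element totals:
  C: 12
  H: 21
  Br: 1
  F: 1
  N: 1
  O: 4
Molecular formula: C12H21BrFNO4.
  M = 12(12.0) + 21(1.007825) + 78.918338 + 18.998403 + 14.003074 + 4(15.994915)
    = 144.000000 + 21.164325 + 78.918338 + 18.998403 + 14.003074 + 63.979660 = 341.063800

341.0638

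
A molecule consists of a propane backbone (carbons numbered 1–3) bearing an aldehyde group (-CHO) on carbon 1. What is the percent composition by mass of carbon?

Atom tally by fragment:
  OHCCH2 → C:2 H:3 O:1
  CH2 → C:1 H:2
  CH3 → C:1 H:3
Element totals:
  C: 4
  H: 8
  O: 1
Molecular formula: C4H8O.
Molar mass = 72.107 g/mol.
Mass from C: 4 × 12.011 = 48.044 g/mol.
%C = 48.044 / 72.107 × 100 = 66.63%.

66.63%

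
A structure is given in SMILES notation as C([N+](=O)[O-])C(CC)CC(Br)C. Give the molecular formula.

C7H14BrNO2

Atom tally by fragment:
  O2NCH2 → C:1 H:2 N:1 O:2
  CH(C2H5) → C:3 H:6
  CH2 → C:1 H:2
  CH(Br) → C:1 H:1 Br:1
  CH3 → C:1 H:3
Element totals:
  C: 7
  H: 14
  Br: 1
  N: 1
  O: 2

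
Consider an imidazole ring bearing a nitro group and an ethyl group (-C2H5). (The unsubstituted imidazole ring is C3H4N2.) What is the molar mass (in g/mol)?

141.13 g/mol

Atom tally by fragment:
  imidazole ring core → C:3 H:4 N:2
  (− 2 ring H displaced by substituents)
  + NO2 → N:1 O:2
  + C2H5 → C:2 H:5
Element totals:
  C: 5
  H: 7
  N: 3
  O: 2
Molecular formula: C5H7N3O2.
  M = 5(12.011) + 7(1.008) + 3(14.007) + 2(15.999)
    = 60.055 + 7.056 + 42.021 + 31.998 = 141.130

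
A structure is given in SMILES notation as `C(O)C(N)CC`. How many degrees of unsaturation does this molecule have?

Atom tally by fragment:
  HOCH2 → C:1 H:3 O:1
  CH(NH2) → C:1 H:3 N:1
  CH2 → C:1 H:2
  CH3 → C:1 H:3
Element totals:
  C: 4
  H: 11
  N: 1
  O: 1
Molecular formula: C4H11NO.
DoU = (2C + 2 + N − H − X) / 2 = (2·4 + 2 + 1 − 11 − 0) / 2 = 0.

0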